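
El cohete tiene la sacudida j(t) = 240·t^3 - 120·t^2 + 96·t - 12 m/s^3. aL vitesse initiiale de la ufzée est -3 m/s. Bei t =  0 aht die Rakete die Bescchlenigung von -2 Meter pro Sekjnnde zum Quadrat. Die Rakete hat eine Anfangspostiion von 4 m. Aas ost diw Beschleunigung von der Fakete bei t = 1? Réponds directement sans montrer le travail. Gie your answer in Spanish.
a(1) = 54.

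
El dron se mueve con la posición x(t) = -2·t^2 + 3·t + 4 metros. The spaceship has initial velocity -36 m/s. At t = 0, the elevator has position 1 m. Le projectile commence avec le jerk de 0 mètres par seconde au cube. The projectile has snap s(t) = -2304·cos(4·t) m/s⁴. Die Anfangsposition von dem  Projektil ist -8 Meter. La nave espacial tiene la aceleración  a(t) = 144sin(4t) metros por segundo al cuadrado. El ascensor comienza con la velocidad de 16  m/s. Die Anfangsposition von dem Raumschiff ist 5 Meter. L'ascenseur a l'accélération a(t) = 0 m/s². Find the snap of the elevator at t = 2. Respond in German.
Wir müssen unsere Gleichung für die Beschleunigung a(t) = 0 2-mal ableiten. Die Ableitung von der Beschleunigung ergibt den Ruck: j(t) = 0. Die Ableitung von dem Ruck ergibt den Snap: s(t) = 0. Aus der Gleichung für den Snap s(t) = 0, setzen wir t = 2 ein und erhalten s = 0.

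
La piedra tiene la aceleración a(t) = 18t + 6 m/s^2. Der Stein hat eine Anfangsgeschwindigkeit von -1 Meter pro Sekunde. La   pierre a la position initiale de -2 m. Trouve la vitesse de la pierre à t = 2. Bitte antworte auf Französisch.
En partant de l'accélération a(t) = 18·t + 6, nous prenons 1 primitive. En prenant ∫a(t)dt et en appliquant v(0) = -1, nous trouvons v(t) = 9·t^2 + 6·t - 1. De l'équation de la vitesse v(t) = 9·t^2 + 6·t - 1, nous substituons t = 2 pour obtenir v = 47.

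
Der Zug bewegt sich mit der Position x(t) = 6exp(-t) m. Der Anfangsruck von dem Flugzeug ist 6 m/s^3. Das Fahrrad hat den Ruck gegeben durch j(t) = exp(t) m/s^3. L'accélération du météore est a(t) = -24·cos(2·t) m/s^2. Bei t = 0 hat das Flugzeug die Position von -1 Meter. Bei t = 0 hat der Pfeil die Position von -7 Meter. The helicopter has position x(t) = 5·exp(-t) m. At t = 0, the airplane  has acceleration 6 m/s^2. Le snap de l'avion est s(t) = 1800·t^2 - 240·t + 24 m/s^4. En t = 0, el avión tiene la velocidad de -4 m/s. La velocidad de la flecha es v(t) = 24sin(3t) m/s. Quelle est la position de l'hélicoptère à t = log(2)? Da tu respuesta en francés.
En utilisant x(t) = 5·exp(-t) et en substituant t = log(2), nous trouvons x = 5/2.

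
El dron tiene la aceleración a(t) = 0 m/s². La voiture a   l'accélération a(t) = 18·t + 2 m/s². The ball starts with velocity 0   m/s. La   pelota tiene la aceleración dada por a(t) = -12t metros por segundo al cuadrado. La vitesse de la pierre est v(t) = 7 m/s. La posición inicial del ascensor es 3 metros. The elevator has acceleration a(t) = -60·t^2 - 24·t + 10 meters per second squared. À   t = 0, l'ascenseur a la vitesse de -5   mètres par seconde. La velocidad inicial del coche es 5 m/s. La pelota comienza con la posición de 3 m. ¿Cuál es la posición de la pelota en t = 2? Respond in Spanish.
Necesitamos integrar nuestra ecuación de la aceleración a(t) = -12·t 2 veces. La antiderivada de la aceleración es la velocidad. Usando v(0) = 0, obtenemos v(t) = -6·t^2. La integral de la velocidad es la posición. Usando x(0) = 3, obtenemos x(t) = 3 - 2·t^3. Tenemos la posición x(t) = 3 - 2·t^3. Sustituyendo t = 2: x(2) = -13.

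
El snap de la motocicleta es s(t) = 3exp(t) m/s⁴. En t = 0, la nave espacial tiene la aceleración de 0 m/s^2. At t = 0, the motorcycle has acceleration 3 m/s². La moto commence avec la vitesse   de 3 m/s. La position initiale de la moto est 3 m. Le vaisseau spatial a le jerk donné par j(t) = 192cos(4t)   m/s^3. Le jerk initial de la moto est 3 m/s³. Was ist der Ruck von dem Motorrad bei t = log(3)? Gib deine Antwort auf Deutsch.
Ausgehend von dem Snap s(t) = 3·exp(t), nehmen wir 1 Stammfunktion. Mit ∫s(t)dt und Anwendung von j(0) = 3, finden wir j(t) = 3·exp(t). Mit j(t) = 3·exp(t) und Einsetzen von t = log(3), finden wir j = 9.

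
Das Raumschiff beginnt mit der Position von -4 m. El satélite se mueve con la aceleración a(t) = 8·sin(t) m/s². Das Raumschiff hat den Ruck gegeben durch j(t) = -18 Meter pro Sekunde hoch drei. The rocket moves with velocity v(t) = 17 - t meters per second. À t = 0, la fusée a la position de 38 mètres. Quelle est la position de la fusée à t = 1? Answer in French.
En partant de la vitesse v(t) = 17 - t, nous prenons 1 intégrale. En prenant ∫v(t)dt et en appliquant x(0) = 38, nous trouvons x(t) = -t^2/2 + 17·t + 38. En utilisant x(t) = -t^2/2 + 17·t + 38 et en substituant t = 1, nous trouvons x = 109/2.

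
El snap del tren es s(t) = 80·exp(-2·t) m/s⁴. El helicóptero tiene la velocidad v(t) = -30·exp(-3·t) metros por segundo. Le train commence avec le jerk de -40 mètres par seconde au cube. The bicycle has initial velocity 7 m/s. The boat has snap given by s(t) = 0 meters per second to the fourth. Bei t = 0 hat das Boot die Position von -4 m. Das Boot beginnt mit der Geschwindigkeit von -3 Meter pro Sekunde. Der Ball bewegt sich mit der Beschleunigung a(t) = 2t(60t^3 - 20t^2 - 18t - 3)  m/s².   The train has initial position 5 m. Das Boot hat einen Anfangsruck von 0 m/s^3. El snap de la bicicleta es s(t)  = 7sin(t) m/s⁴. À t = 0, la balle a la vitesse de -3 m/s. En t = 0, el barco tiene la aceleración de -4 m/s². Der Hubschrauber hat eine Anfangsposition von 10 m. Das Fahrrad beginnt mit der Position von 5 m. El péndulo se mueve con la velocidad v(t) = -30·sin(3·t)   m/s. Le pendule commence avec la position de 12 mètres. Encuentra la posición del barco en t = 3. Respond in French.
En partant du snap s(t) = 0, nous prenons 4 intégrales. La primitive du snap est le jerk. En utilisant j(0) = 0, nous obtenons j(t) = 0. La primitive du jerk est l'accélération. En utilisant a(0) = -4, nous obtenons a(t) = -4. En intégrant l'accélération et en utilisant la condition initiale v(0) = -3, nous obtenons v(t) = -4·t - 3. En prenant ∫v(t)dt et en appliquant x(0) = -4, nous trouvons x(t) = -2·t^2 - 3·t - 4. Nous avons la position x(t) = -2·t^2 - 3·t - 4. En substituant t = 3: x(3) = -31.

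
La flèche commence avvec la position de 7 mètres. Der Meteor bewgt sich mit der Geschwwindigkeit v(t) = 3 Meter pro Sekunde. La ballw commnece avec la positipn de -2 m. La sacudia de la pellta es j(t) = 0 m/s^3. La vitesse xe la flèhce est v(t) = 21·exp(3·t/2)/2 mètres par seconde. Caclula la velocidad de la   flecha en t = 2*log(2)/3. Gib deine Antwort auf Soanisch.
De la ecuación de la velocidad v(t) = 21·exp(3·t/2)/2, sustituimos t = 2*log(2)/3 para obtener v = 21.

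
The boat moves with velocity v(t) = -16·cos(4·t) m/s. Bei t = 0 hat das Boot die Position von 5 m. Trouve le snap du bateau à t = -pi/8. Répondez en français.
Nous devons dériver notre équation de la vitesse v(t) = -16·cos(4·t) 3 fois. En prenant d/dt de v(t), nous trouvons a(t) = 64·sin(4·t). La dérivée de l'accélération donne le jerk: j(t) = 256·cos(4·t). En dérivant le jerk, nous obtenons le snap: s(t) = -1024·sin(4·t). De l'équation du snap s(t) = -1024·sin(4·t), nous substituons t = -pi/8 pour obtenir s = 1024.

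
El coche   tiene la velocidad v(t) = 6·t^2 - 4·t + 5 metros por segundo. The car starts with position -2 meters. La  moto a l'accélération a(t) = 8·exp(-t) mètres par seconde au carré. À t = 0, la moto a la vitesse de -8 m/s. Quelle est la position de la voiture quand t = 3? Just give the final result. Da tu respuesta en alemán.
x(3) = 49.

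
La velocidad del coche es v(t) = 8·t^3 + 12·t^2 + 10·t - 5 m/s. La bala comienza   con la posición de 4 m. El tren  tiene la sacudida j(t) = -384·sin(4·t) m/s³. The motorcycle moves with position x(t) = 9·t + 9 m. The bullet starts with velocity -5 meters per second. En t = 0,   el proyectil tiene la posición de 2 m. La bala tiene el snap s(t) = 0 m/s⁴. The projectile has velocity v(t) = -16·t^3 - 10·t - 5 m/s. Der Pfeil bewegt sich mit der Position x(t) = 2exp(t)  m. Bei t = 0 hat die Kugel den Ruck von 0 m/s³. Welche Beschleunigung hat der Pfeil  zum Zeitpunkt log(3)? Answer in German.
Um dies zu lösen, müssen wir 2 Ableitungen unserer Gleichung für die Position x(t) = 2·exp(t) nehmen. Die Ableitung von der Position ergibt die Geschwindigkeit: v(t) = 2·exp(t). Durch Ableiten von der Geschwindigkeit erhalten wir die Beschleunigung: a(t) = 2·exp(t). Wir haben die Beschleunigung a(t) = 2·exp(t). Durch Einsetzen von t = log(3): a(log(3)) = 6.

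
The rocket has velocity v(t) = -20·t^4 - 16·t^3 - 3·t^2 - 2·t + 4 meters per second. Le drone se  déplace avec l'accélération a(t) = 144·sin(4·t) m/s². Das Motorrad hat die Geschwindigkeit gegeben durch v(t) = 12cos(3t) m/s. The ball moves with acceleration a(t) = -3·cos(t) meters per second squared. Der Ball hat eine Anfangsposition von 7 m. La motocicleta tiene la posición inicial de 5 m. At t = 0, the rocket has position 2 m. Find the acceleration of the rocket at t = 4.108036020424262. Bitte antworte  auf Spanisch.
Partiendo de la velocidad v(t) = -20·t^4 - 16·t^3 - 3·t^2 - 2·t + 4, tomamos 1 derivada. Derivando la velocidad, obtenemos la aceleración: a(t) = -80·t^3 - 48·t^2 - 6·t - 2. Usando a(t) = -80·t^3 - 48·t^2 - 6·t - 2 y sustituyendo t = 4.108036020424262, encontramos a = -6382.85840018518.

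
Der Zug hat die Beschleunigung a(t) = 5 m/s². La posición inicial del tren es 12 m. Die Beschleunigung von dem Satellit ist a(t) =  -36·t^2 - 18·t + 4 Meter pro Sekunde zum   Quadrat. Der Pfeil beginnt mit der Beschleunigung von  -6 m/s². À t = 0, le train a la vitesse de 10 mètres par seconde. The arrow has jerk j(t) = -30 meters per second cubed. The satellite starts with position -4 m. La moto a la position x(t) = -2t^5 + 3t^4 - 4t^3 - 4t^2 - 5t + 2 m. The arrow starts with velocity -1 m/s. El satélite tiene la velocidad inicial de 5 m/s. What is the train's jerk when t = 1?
Starting from acceleration a(t) = 5, we take 1 derivative. Taking d/dt of a(t), we find j(t) = 0. Using j(t) = 0 and substituting t = 1, we find j = 0.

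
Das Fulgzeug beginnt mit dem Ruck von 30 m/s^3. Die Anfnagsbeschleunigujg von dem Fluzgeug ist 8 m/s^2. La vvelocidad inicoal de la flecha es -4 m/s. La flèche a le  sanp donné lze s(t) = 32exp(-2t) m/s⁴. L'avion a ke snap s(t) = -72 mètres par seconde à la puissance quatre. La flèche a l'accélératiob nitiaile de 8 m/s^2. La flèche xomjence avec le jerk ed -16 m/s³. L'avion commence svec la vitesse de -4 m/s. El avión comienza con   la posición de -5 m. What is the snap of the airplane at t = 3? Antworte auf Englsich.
Using s(t) = -72 and substituting t = 3, we find s = -72.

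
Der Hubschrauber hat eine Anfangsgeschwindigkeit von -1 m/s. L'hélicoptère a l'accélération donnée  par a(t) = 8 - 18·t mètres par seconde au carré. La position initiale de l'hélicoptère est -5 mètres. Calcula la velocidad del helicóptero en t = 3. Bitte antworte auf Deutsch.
Wir müssen unsere Gleichung für die Beschleunigung a(t) = 8 - 18·t 1-mal integrieren. Mit ∫a(t)dt und Anwendung von v(0) = -1, finden wir v(t) = -9·t^2 + 8·t - 1. Mit v(t) = -9·t^2 + 8·t - 1 und Einsetzen von t = 3, finden wir v = -58.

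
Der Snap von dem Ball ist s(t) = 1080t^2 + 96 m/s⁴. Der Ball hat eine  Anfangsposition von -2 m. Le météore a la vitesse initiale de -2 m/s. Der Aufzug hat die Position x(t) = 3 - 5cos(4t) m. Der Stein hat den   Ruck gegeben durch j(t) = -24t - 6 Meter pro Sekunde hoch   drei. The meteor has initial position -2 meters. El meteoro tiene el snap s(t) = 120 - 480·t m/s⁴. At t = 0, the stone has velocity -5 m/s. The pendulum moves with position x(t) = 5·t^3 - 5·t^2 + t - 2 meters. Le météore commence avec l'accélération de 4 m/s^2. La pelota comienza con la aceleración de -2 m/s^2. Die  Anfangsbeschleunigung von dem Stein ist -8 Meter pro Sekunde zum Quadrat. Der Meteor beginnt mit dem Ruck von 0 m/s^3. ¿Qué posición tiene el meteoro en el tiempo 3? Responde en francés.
Nous devons intégrer notre équation du snap s(t) = 120 - 480·t 4 fois. En prenant ∫s(t)dt et en appliquant j(0) = 0, nous trouvons j(t) = 120·t·(1 - 2·t). L'intégrale du jerk est l'accélération. En utilisant a(0) = 4, nous obtenons a(t) = -80·t^3 + 60·t^2 + 4. La primitive de l'accélération, avec v(0) = -2, donne la vitesse: v(t) = -20·t^4 + 20·t^3 + 4·t - 2. La primitive de la vitesse est la position. En utilisant x(0) = -2, nous obtenons x(t) = -4·t^5 + 5·t^4 + 2·t^2 - 2·t - 2. En utilisant x(t) = -4·t^5 + 5·t^4 + 2·t^2 - 2·t - 2 et en substituant t = 3, nous trouvons x = -557.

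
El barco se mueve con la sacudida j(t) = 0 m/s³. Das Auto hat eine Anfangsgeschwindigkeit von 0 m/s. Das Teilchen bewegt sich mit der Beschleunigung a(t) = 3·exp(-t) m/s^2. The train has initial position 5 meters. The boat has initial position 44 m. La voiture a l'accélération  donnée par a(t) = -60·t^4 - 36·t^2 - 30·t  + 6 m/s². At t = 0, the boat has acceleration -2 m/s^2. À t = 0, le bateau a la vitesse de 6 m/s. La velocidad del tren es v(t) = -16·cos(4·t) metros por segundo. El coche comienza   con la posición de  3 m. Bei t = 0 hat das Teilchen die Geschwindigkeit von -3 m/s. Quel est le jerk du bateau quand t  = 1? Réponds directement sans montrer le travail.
La réponse est 0.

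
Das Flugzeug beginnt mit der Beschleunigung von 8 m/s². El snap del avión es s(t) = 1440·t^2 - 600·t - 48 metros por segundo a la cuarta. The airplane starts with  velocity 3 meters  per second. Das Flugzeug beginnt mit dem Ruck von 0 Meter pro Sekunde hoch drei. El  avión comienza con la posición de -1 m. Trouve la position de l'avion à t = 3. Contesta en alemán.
Um dies zu lösen, müssen wir 4 Stammfunktionen unserer Gleichung für den Snap s(t) = 1440·t^2 - 600·t - 48 finden. Die Stammfunktion von dem Snap ist der Ruck. Mit j(0) = 0 erhalten wir j(t) = 12·t·(40·t^2 - 25·t - 4). Durch Integration von dem Ruck und Verwendung der Anfangsbedingung a(0) = 8, erhalten wir a(t) = 120·t^4 - 100·t^3 - 24·t^2 + 8. Die Stammfunktion von der Beschleunigung ist die Geschwindigkeit. Mit v(0) = 3 erhalten wir v(t) = 24·t^5 - 25·t^4 - 8·t^3 + 8·t + 3. Die Stammfunktion von der Geschwindigkeit ist die Position. Mit x(0) = -1 erhalten wir x(t) = 4·t^6 - 5·t^5 - 2·t^4 + 4·t^2 + 3·t - 1. Aus der Gleichung für die Position x(t) = 4·t^6 - 5·t^5 - 2·t^4 + 4·t^2 + 3·t - 1, setzen wir t = 3 ein und erhalten x = 1583.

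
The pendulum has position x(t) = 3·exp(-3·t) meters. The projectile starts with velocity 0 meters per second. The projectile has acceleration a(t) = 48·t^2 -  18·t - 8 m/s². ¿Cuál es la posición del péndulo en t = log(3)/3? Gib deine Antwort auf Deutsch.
Mit x(t) = 3·exp(-3·t) und Einsetzen von t = log(3)/3, finden wir x = 1.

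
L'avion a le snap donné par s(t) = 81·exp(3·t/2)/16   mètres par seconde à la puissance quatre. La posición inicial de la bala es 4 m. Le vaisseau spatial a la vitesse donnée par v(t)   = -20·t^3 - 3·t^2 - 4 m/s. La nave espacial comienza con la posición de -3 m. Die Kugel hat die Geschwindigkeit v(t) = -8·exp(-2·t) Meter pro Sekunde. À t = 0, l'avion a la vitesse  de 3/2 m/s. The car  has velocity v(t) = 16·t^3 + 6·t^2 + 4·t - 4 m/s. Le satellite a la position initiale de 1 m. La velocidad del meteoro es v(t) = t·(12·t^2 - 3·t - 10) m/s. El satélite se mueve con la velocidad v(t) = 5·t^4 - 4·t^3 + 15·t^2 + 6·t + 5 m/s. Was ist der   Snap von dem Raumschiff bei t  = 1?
Wir müssen unsere Gleichung für die Geschwindigkeit v(t) = -20·t^3 - 3·t^2 - 4 3-mal ableiten. Die Ableitung von der Geschwindigkeit ergibt die Beschleunigung: a(t) = -60·t^2 - 6·t. Die Ableitung von der Beschleunigung ergibt den Ruck: j(t) = -120·t - 6. Durch Ableiten von dem Ruck erhalten wir den Snap: s(t) = -120. Mit s(t) = -120 und Einsetzen von t = 1, finden wir s = -120.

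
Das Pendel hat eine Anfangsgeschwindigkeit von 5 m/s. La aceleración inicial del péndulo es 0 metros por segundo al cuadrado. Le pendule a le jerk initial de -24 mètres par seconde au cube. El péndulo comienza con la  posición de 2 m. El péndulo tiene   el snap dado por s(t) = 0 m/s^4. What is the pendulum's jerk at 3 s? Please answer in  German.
Wir müssen unsere Gleichung für den Snap s(t) = 0 1-mal integrieren. Das Integral von dem Snap ist der Ruck. Mit j(0) = -24 erhalten wir j(t) = -24. Aus der Gleichung für den Ruck j(t) = -24, setzen wir t = 3 ein und erhalten j = -24.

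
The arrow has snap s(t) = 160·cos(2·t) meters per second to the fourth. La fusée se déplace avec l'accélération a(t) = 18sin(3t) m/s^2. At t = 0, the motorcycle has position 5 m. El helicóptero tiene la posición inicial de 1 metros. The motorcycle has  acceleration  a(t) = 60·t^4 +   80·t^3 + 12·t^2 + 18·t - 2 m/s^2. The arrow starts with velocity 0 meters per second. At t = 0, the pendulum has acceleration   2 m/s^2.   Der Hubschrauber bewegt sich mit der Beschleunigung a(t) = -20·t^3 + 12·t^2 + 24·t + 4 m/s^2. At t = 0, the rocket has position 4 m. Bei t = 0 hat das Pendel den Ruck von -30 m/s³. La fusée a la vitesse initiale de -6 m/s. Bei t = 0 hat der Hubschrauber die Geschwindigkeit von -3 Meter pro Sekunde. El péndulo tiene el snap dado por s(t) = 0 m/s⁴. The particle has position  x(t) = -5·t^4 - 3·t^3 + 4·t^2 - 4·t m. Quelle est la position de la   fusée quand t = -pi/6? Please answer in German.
Ausgehend von der Beschleunigung a(t) = 18·sin(3·t), nehmen wir 2 Stammfunktionen. Das Integral von der Beschleunigung, mit v(0) = -6, ergibt die Geschwindigkeit: v(t) = -6·cos(3·t). Durch Integration von der Geschwindigkeit und Verwendung der Anfangsbedingung x(0) = 4, erhalten wir x(t) = 4 - 2·sin(3·t). Mit x(t) = 4 - 2·sin(3·t) und Einsetzen von t = -pi/6, finden wir x = 6.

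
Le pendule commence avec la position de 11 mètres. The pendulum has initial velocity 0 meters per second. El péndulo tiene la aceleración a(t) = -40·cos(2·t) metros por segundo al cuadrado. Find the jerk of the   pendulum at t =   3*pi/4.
Starting from acceleration a(t) = -40·cos(2·t), we take 1 derivative. Taking d/dt of a(t), we find j(t) = 80·sin(2·t). We have jerk j(t) = 80·sin(2·t). Substituting t = 3*pi/4: j(3*pi/4) = -80.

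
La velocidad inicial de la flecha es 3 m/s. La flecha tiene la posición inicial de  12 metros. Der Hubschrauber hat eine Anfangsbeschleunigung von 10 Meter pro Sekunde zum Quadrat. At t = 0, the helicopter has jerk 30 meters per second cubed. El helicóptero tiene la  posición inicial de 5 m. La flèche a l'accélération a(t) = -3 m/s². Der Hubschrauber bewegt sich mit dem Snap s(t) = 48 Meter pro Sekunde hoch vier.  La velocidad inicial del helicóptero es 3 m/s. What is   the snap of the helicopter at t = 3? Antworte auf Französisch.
Nous avons le snap s(t) = 48. En substituant t = 3: s(3) = 48.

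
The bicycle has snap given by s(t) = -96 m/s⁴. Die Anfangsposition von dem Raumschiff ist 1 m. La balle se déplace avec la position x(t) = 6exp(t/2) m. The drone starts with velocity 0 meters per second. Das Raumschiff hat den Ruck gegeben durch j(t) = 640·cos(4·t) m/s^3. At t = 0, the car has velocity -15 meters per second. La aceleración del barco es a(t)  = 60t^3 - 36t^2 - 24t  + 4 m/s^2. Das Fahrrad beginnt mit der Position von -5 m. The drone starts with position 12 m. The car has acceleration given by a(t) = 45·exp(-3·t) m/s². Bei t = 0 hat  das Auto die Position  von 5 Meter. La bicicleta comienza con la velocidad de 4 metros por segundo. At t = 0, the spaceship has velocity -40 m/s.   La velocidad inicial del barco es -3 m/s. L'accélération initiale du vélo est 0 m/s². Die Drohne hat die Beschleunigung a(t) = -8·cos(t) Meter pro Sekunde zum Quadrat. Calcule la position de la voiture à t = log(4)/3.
Pour résoudre ceci, nous devons prendre 2 intégrales de notre équation de l'accélération a(t) = 45·exp(-3·t). La primitive de l'accélération est la vitesse. En utilisant v(0) = -15, nous obtenons v(t) = -15·exp(-3·t). L'intégrale de la vitesse, avec x(0) = 5, donne la position: x(t) = 5·exp(-3·t). De l'équation de la position x(t) = 5·exp(-3·t), nous substituons t = log(4)/3 pour obtenir x = 5/4.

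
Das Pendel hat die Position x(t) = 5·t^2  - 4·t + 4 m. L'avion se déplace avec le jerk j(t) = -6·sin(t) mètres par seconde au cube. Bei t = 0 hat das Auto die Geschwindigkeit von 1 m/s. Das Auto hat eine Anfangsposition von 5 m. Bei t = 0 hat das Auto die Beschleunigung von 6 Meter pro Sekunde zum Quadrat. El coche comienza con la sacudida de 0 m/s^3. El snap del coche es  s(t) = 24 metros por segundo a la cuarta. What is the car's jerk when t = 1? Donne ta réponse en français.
En partant du snap s(t) = 24, nous prenons 1 primitive. L'intégrale du snap est le jerk. En utilisant j(0) = 0, nous obtenons j(t) = 24·t. De l'équation du jerk j(t) = 24·t, nous substituons t = 1 pour obtenir j = 24.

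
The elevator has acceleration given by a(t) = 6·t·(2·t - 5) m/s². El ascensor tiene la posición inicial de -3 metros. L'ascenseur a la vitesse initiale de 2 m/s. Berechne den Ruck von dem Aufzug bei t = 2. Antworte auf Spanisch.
Para resolver esto, necesitamos tomar 1 derivada de nuestra ecuación de la aceleración a(t) = 6·t·(2·t - 5). Derivando la aceleración, obtenemos la sacudida: j(t) = 24·t - 30. De la ecuación de la sacudida j(t) = 24·t - 30, sustituimos t = 2 para obtener j = 18.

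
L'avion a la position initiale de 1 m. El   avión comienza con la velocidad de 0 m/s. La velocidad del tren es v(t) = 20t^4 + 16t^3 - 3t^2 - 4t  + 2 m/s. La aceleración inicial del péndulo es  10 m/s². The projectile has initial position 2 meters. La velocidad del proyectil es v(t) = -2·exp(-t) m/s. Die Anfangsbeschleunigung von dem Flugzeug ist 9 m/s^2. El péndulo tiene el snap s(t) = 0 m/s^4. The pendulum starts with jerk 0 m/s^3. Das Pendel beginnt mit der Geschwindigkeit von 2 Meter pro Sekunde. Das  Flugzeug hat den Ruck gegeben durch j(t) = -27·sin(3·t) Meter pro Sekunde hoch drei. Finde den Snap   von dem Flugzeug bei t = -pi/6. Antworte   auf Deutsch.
Wir müssen unsere Gleichung für den Ruck j(t) = -27·sin(3·t) 1-mal ableiten. Mit d/dt von j(t) finden wir s(t) = -81·cos(3·t). Aus der Gleichung für den Snap s(t) = -81·cos(3·t), setzen wir t = -pi/6 ein und erhalten s = 0.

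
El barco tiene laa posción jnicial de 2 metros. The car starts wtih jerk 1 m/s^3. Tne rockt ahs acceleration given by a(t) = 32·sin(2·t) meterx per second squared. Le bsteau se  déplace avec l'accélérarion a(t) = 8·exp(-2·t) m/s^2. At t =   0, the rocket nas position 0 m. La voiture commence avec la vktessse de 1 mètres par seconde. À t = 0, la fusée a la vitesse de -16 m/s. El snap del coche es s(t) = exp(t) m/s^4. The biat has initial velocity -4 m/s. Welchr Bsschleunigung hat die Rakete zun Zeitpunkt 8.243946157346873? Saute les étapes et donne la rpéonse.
a(8.243946157346873) = -22.5033272256150.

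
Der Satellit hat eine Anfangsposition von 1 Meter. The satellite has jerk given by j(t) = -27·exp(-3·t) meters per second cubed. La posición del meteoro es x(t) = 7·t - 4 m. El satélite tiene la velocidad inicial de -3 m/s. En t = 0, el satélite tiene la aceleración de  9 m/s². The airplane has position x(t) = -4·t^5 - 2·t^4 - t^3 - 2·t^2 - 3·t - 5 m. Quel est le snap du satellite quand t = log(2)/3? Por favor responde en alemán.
Wir müssen unsere Gleichung für den Ruck j(t) = -27·exp(-3·t) 1-mal ableiten. Mit d/dt von j(t) finden wir s(t) = 81·exp(-3·t). Aus der Gleichung für den Snap s(t) = 81·exp(-3·t), setzen wir t = log(2)/3 ein und erhalten s = 81/2.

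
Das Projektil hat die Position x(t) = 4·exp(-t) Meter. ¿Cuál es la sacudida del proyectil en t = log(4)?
Debemos derivar nuestra ecuación de la posición x(t) = 4·exp(-t) 3 veces. Derivando la posición, obtenemos la velocidad: v(t) = -4·exp(-t). Tomando d/dt de v(t), encontramos a(t) = 4·exp(-t). Tomando d/dt de a(t), encontramos j(t) = -4·exp(-t). Usando j(t) = -4·exp(-t) y sustituyendo t = log(4), encontramos j = -1.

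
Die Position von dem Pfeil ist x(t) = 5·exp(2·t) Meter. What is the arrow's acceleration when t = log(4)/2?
We must differentiate our position equation x(t) = 5·exp(2·t) 2 times. Differentiating position, we get velocity: v(t) = 10·exp(2·t). The derivative of velocity gives acceleration: a(t) = 20·exp(2·t). We have acceleration a(t) = 20·exp(2·t). Substituting t = log(4)/2: a(log(4)/2) = 80.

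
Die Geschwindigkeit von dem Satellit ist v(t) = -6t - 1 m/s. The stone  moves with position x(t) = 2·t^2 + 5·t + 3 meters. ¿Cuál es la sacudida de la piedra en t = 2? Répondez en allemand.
Wir müssen unsere Gleichung für die Position x(t) = 2·t^2 + 5·t + 3 3-mal ableiten. Die Ableitung von der Position ergibt die Geschwindigkeit: v(t) = 4·t + 5. Durch Ableiten von der Geschwindigkeit erhalten wir die Beschleunigung: a(t) = 4. Mit d/dt von a(t) finden wir j(t) = 0. Mit j(t) = 0 und Einsetzen von t = 2, finden wir j = 0.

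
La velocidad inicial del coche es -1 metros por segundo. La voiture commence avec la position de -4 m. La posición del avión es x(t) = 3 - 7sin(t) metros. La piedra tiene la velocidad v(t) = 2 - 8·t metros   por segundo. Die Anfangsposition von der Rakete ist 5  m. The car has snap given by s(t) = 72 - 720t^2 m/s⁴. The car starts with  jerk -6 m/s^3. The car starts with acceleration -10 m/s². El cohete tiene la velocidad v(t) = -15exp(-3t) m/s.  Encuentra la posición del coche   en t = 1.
Necesitamos integrar nuestra ecuación del snap s(t) = 72 - 720·t^2 4 veces. La integral del snap es la sacudida. Usando j(0) = -6, obtenemos j(t) = -240·t^3 + 72·t - 6. La antiderivada de la sacudida es la aceleración. Usando a(0) = -10, obtenemos a(t) = -60·t^4 + 36·t^2 - 6·t - 10. La antiderivada de la aceleración es la velocidad. Usando v(0) = -1, obtenemos v(t) = -12·t^5 + 12·t^3 - 3·t^2 - 10·t - 1. Tomando ∫v(t)dt y aplicando x(0) = -4, encontramos x(t) = -2·t^6 + 3·t^4 - t^3 - 5·t^2 - t - 4. Usando x(t) = -2·t^6 + 3·t^4 - t^3 - 5·t^2 - t - 4 y sustituyendo t = 1, encontramos x = -10.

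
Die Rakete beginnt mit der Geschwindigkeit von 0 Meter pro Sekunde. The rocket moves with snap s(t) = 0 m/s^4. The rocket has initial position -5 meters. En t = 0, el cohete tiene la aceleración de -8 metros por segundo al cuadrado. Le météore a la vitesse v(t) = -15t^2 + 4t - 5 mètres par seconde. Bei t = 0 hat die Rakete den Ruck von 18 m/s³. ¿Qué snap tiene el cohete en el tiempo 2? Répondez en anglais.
From the given snap equation s(t) = 0, we substitute t = 2 to get s = 0.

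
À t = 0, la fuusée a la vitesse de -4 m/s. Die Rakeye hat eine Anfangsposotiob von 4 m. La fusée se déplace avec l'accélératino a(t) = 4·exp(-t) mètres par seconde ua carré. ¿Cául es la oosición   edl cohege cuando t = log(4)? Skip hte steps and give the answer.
En t = log(4), x = 1.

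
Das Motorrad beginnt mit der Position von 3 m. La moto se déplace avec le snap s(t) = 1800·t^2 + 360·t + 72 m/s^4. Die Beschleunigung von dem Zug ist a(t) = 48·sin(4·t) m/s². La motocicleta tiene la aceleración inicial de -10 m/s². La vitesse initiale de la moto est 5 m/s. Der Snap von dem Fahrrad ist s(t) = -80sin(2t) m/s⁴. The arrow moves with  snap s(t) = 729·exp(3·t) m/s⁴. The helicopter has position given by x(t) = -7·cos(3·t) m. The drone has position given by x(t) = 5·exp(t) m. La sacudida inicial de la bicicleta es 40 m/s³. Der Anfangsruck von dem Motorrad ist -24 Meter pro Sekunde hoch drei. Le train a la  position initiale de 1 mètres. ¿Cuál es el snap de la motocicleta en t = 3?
Tenemos el snap s(t) = 1800·t^2 + 360·t + 72. Sustituyendo t = 3: s(3) = 17352.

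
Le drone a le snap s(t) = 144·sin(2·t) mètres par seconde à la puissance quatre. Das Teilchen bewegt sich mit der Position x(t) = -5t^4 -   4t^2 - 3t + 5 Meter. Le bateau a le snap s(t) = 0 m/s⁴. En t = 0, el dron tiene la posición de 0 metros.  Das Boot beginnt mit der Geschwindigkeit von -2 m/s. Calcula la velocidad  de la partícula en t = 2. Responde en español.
Para resolver esto, necesitamos tomar 1 derivada de nuestra ecuación de la posición x(t) = -5·t^4 - 4·t^2 - 3·t + 5. Tomando d/dt de x(t), encontramos v(t) = -20·t^3 - 8·t - 3. Tenemos la velocidad v(t) = -20·t^3 - 8·t - 3. Sustituyendo t = 2: v(2) = -179.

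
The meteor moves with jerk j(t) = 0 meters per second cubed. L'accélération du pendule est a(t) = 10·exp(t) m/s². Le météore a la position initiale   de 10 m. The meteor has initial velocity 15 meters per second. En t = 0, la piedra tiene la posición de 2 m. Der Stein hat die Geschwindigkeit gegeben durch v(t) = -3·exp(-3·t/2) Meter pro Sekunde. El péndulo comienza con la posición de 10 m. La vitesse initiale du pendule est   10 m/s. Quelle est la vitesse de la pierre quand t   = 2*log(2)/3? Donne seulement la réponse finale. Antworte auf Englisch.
v(2*log(2)/3) = -3/2.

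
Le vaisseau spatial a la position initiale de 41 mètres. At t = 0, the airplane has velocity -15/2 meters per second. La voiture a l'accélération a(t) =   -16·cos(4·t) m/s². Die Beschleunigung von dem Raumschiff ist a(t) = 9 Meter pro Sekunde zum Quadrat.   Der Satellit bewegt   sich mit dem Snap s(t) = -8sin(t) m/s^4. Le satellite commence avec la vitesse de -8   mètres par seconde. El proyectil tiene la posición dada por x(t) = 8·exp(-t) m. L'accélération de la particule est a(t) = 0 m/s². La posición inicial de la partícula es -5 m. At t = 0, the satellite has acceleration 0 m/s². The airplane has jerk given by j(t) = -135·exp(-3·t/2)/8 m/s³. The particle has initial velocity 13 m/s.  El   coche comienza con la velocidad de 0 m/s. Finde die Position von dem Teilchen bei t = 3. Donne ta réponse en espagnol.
Debemos encontrar la antiderivada de nuestra ecuación de la aceleración a(t) = 0 2 veces. La antiderivada de la aceleración, con v(0) = 13, da la velocidad: v(t) = 13. La integral de la velocidad es la posición. Usando x(0) = -5, obtenemos x(t) = 13·t - 5. De la ecuación de la posición x(t) = 13·t - 5, sustituimos t = 3 para obtener x = 34.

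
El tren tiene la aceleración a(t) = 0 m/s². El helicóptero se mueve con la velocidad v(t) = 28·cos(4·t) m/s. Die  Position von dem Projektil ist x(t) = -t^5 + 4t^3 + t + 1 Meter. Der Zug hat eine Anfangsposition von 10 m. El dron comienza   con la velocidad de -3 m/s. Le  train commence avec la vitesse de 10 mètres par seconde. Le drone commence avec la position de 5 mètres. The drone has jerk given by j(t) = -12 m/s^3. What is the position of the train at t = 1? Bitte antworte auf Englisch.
Starting from acceleration a(t) = 0, we take 2 antiderivatives. The antiderivative of acceleration, with v(0) = 10, gives velocity: v(t) = 10. Integrating velocity and using the initial condition x(0) = 10, we get x(t) = 10·t + 10. We have position x(t) = 10·t + 10. Substituting t = 1: x(1) = 20.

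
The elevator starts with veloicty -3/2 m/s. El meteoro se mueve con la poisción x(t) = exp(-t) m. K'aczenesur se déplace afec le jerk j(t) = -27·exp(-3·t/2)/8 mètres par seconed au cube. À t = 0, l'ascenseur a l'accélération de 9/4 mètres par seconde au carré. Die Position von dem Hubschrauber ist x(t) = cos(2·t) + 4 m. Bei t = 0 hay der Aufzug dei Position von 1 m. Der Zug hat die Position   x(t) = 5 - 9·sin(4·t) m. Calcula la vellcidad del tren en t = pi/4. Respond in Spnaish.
Debemos derivar nuestra ecuación de la posición x(t) = 5 - 9·sin(4·t) 1 vez. La derivada de la posición da la velocidad: v(t) = -36·cos(4·t). De la ecuación de la velocidad v(t) = -36·cos(4·t), sustituimos t = pi/4 para obtener v = 36.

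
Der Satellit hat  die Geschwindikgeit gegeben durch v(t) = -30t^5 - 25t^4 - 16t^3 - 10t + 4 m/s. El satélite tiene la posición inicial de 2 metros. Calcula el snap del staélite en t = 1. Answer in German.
Wir müssen unsere Gleichung für die Geschwindigkeit v(t) = -30·t^5 - 25·t^4 - 16·t^3 - 10·t + 4 3-mal ableiten. Mit d/dt von v(t) finden wir a(t) = -150·t^4 - 100·t^3 - 48·t^2 - 10. Durch Ableiten von der Beschleunigung erhalten wir den Ruck: j(t) = -600·t^3 - 300·t^2 - 96·t. Durch Ableiten von dem Ruck erhalten wir den Snap: s(t) = -1800·t^2 - 600·t - 96. Wir haben den Snap s(t) = -1800·t^2 - 600·t - 96. Durch Einsetzen von t = 1: s(1) = -2496.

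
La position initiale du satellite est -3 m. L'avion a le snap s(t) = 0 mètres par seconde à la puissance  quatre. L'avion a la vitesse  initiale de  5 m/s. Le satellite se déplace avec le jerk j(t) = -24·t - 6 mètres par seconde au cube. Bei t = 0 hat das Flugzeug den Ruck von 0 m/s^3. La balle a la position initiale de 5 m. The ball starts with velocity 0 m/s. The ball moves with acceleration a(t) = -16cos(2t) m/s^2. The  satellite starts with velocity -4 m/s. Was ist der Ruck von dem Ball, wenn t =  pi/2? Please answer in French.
En partant de l'accélération a(t) = -16·cos(2·t), nous prenons 1 dérivée. La dérivée de l'accélération donne le jerk: j(t) = 32·sin(2·t). De l'équation du jerk j(t) = 32·sin(2·t), nous substituons t = pi/2 pour obtenir j = 0.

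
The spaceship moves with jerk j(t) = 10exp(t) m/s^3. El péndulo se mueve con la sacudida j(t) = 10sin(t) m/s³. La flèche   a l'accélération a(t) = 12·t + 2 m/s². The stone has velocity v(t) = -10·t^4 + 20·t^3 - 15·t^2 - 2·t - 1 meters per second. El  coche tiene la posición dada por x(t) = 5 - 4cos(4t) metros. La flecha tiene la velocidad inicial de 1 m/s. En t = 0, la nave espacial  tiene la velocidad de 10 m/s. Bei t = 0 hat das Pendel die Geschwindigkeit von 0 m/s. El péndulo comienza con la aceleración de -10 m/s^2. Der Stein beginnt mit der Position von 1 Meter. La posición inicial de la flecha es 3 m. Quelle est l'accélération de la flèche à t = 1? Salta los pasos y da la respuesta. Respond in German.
Die Beschleunigung bei t = 1 ist a = 14.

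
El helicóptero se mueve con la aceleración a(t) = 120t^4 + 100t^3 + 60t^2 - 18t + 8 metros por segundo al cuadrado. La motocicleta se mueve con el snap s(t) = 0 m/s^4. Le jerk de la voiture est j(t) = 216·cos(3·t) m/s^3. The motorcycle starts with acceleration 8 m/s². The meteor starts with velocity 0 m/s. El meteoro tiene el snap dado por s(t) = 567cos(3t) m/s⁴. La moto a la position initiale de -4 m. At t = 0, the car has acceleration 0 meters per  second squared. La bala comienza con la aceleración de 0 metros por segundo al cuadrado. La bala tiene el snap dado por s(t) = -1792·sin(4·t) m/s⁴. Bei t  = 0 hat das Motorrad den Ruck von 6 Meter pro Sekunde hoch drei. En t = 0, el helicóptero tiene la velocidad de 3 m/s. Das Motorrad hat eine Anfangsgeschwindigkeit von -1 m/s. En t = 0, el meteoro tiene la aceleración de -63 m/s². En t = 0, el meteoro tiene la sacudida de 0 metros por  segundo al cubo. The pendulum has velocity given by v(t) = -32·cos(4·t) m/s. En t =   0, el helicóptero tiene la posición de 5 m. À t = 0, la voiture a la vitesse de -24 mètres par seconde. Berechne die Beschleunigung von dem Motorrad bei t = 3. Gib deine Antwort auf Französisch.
Pour résoudre ceci, nous devons prendre 2 primitives de notre équation du snap s(t) = 0. L'intégrale du snap est le jerk. En utilisant j(0) = 6, nous obtenons j(t) = 6. En prenant ∫j(t)dt et en appliquant a(0) = 8, nous trouvons a(t) = 6·t + 8. De l'équation de l'accélération a(t) = 6·t + 8, nous substituons t = 3 pour obtenir a = 26.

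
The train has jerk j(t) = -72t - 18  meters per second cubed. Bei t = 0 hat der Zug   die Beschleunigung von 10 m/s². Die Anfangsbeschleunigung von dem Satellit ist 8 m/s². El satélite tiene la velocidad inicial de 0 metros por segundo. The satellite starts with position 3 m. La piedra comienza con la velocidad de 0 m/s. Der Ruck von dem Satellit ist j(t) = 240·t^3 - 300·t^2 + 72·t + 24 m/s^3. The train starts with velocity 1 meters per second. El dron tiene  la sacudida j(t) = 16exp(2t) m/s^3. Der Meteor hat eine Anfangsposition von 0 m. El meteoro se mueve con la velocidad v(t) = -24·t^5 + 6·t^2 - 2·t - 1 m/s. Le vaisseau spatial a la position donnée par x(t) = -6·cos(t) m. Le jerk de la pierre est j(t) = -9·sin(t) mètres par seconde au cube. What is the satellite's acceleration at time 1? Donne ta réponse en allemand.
Um dies zu lösen, müssen wir 1 Integral unserer Gleichung für den Ruck j(t) = 240·t^3 - 300·t^2 + 72·t + 24 finden. Durch Integration von dem Ruck und Verwendung der Anfangsbedingung a(0) = 8, erhalten wir a(t) = 60·t^4 - 100·t^3 + 36·t^2 + 24·t + 8. Aus der Gleichung für die Beschleunigung a(t) = 60·t^4 - 100·t^3 + 36·t^2 + 24·t + 8, setzen wir t = 1 ein und erhalten a = 28.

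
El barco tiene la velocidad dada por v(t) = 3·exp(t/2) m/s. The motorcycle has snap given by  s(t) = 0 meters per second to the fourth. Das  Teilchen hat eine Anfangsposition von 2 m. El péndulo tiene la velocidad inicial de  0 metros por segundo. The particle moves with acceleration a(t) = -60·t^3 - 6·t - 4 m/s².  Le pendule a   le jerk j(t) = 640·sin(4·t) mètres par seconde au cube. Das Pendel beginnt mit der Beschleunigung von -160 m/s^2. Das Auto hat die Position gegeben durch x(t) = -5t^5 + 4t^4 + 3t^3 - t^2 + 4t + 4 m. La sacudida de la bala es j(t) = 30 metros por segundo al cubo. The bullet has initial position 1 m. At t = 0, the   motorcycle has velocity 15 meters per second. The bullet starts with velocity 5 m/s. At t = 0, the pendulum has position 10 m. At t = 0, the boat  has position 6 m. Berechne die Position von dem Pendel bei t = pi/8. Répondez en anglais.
To find the answer, we compute 3 integrals of j(t) = 640·sin(4·t). Taking ∫j(t)dt and applying a(0) = -160, we find a(t) = -160·cos(4·t). The antiderivative of acceleration, with v(0) = 0, gives velocity: v(t) = -40·sin(4·t). The integral of velocity, with x(0) = 10, gives position: x(t) = 10·cos(4·t). From the given position equation x(t) = 10·cos(4·t), we substitute t = pi/8 to get x = 0.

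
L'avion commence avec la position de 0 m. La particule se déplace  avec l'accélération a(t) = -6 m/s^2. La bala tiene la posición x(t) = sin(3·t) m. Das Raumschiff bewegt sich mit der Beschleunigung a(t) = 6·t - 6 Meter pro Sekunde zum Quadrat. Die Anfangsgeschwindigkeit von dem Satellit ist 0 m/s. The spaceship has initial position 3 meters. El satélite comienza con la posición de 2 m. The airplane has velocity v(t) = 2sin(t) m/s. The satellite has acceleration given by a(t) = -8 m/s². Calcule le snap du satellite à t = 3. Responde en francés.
Nous devons dériver notre équation de l'accélération a(t) = -8 2 fois. En prenant d/dt de a(t), nous trouvons j(t) = 0. La dérivée du jerk donne le snap: s(t) = 0. De l'équation du snap s(t) = 0, nous substituons t = 3 pour obtenir s = 0.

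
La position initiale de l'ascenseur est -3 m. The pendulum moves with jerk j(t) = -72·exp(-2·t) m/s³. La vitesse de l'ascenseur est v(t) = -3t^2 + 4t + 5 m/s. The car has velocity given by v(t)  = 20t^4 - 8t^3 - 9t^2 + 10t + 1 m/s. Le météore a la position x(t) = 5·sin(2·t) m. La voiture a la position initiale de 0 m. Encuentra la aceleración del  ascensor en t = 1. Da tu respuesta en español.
Debemos derivar nuestra ecuación de la velocidad v(t) = -3·t^2 + 4·t + 5 1 vez. Tomando d/dt de v(t), encontramos a(t) = 4 - 6·t. Tenemos la aceleración a(t) = 4 - 6·t. Sustituyendo t = 1: a(1) = -2.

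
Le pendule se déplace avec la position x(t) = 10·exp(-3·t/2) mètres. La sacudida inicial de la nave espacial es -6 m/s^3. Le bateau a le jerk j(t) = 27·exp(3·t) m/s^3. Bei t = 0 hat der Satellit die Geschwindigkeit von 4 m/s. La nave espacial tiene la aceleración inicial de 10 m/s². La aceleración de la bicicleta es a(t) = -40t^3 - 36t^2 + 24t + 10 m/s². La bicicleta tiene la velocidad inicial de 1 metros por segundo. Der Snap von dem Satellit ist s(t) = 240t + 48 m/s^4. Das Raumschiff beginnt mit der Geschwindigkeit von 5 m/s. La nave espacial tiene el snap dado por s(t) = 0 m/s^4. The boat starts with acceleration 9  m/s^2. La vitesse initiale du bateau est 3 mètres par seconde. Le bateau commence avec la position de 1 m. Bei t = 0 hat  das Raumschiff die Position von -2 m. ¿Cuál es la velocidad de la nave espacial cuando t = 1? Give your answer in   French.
Nous devons trouver l'intégrale de notre équation du snap s(t) = 0 3 fois. La primitive du snap, avec j(0) = -6, donne le jerk: j(t) = -6. La primitive du jerk, avec a(0) = 10, donne l'accélération: a(t) = 10 - 6·t. La primitive de l'accélération, avec v(0) = 5, donne la vitesse: v(t) = -3·t^2 + 10·t + 5. En utilisant v(t) = -3·t^2 + 10·t + 5 et en substituant t = 1, nous trouvons v = 12.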